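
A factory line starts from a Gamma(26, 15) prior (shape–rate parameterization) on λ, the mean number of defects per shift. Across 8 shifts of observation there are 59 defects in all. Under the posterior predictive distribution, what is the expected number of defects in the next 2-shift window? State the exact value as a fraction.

Total count 59 over total exposure 8 shifts.
By Gamma–Poisson conjugacy, the posterior is Gamma(α + Σx, β + Σt) = Gamma(26 + 59, 15 + 8) = Gamma(85, 23).
Predictive mean over a 2-shift window = T·E[λ|data] = 2·85/23 = 170/23.

170/23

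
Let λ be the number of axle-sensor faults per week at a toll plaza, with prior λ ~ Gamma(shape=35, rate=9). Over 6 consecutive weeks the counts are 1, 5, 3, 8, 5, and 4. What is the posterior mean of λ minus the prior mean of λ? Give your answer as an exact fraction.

8/45

Total count: 1 + 5 + 3 + 8 + 5 + 4 = 26.
Total exposure: 6 weeks.
By Gamma–Poisson conjugacy, the posterior is Gamma(α + Σx, β + Σt) = Gamma(35 + 26, 9 + 6) = Gamma(61, 15).
Posterior mean = 61/15 = 61/15; prior mean = 35/9 = 35/9. Difference = 61/15 − 35/9 = 8/45.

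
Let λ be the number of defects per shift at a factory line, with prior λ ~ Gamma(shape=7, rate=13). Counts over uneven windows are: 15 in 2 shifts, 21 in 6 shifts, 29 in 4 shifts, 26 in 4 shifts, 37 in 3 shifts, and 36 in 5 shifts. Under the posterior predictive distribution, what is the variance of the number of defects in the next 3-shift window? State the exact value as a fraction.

20520/1369

Total count: 15 + 21 + 29 + 26 + 37 + 36 = 164.
Total exposure: 2 + 6 + 4 + 4 + 3 + 5 = 24 shifts.
Posterior: α' = 7 + 164 = 171, β' = 13 + 24 = 37.
The posterior predictive for a window of length T is Negative Binomial with variance T·α'·(β'+T)/β'² = 3·171·40/1369 = 20520/1369.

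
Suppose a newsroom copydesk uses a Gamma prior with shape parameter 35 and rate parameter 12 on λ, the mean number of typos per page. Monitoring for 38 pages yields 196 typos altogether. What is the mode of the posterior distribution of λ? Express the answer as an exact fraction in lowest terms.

Total count 196 over total exposure 38 pages.
Conjugate update: add total count to the shape and total exposure to the rate, giving Gamma(231, 50).
Posterior mode = (α'−1)/β' = 230/50 = 23/5.

23/5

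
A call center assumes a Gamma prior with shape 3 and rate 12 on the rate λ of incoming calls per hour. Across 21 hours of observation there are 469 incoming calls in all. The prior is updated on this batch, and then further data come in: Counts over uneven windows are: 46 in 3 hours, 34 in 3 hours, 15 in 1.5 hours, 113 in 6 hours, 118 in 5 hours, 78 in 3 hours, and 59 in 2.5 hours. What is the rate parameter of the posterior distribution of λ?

Total count 469 over total exposure 21 hours.
After the first batch: Gamma(3 + 469, 12 + 21) = Gamma(472, 33).
Total count: 46 + 34 + 15 + 113 + 118 + 78 + 59 = 463.
Total exposure: 3 + 3 + 1.5 + 6 + 5 + 3 + 2.5 = 24 hours.
After the second batch: Gamma(472 + 463, 33 + 24) = Gamma(935, 57).

57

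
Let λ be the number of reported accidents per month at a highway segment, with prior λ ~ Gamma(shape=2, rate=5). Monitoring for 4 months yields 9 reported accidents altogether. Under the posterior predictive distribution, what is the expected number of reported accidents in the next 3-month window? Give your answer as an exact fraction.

11/3

Total count 9 over total exposure 4 months.
Gamma(α, β) with Poisson data over total exposure Σt gives posterior Gamma(α+Σx, β+Σt) = Gamma(11, 9).
Predictive mean over a 3-month window = T·E[λ|data] = 3·11/9 = 11/3.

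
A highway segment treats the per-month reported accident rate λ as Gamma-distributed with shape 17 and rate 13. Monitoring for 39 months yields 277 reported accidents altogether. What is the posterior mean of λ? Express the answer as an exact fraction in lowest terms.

147/26

Total count 277 over total exposure 39 months.
Gamma(α, β) with Poisson data over total exposure Σt gives posterior Gamma(α+Σx, β+Σt) = Gamma(294, 52).
Posterior mean = α'/β' = 294/52 = 147/26.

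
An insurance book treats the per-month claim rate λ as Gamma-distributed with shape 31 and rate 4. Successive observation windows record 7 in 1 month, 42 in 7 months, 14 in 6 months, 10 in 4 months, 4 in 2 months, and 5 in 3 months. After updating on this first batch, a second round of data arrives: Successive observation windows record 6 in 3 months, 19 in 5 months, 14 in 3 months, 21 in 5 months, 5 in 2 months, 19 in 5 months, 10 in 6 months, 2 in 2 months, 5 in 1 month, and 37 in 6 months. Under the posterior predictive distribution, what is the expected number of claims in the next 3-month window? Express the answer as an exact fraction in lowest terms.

Total count: 7 + 42 + 14 + 10 + 4 + 5 = 82.
Total exposure: 1 + 7 + 6 + 4 + 2 + 3 = 23 months.
After the first batch: Gamma(31 + 82, 4 + 23) = Gamma(113, 27).
Total count: 6 + 19 + 14 + 21 + 5 + 19 + 10 + 2 + 5 + 37 = 138.
Total exposure: 3 + 5 + 3 + 5 + 2 + 5 + 6 + 2 + 1 + 6 = 38 months.
After the second batch: Gamma(113 + 138, 27 + 38) = Gamma(251, 65).
Predictive mean over a 3-month window = T·E[λ|data] = 3·251/65 = 753/65.

753/65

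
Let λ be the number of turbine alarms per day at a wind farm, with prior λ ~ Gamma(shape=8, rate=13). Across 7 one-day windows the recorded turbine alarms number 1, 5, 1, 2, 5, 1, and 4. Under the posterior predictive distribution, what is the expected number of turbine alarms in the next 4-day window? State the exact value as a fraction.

27/5

Total count: 1 + 5 + 1 + 2 + 5 + 1 + 4 = 19.
Total exposure: 7 days.
By Gamma–Poisson conjugacy, the posterior is Gamma(α + Σx, β + Σt) = Gamma(8 + 19, 13 + 7) = Gamma(27, 20).
Predictive mean over a 4-day window = T·E[λ|data] = 4·27/20 = 27/5.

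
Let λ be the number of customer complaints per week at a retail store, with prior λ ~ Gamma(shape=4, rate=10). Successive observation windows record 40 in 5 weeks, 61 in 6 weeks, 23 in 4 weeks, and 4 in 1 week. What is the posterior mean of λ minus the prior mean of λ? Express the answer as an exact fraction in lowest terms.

304/65

Total count: 40 + 61 + 23 + 4 = 128.
Total exposure: 5 + 6 + 4 + 1 = 16 weeks.
By Gamma–Poisson conjugacy, the posterior is Gamma(α + Σx, β + Σt) = Gamma(4 + 128, 10 + 16) = Gamma(132, 26).
Posterior mean = 132/26 = 66/13; prior mean = 4/10 = 2/5. Difference = 66/13 − 2/5 = 304/65.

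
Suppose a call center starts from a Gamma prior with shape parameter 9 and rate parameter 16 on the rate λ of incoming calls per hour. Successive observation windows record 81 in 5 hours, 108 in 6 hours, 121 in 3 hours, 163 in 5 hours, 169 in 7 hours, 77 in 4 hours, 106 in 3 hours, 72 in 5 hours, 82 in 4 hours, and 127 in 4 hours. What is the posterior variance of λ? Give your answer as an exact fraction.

Total count: 81 + 108 + 121 + 163 + 169 + 77 + 106 + 72 + 82 + 127 = 1106.
Total exposure: 5 + 6 + 3 + 5 + 7 + 4 + 3 + 5 + 4 + 4 = 46 hours.
By Gamma–Poisson conjugacy, the posterior is Gamma(α + Σx, β + Σt) = Gamma(9 + 1106, 16 + 46) = Gamma(1115, 62).
Posterior variance = α'/β'² = 1115/3844.

1115/3844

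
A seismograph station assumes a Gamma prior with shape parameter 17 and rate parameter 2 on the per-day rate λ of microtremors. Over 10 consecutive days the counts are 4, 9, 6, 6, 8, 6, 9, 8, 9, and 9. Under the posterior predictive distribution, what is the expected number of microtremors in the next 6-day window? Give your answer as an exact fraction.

91/2

Total count: 4 + 9 + 6 + 6 + 8 + 6 + 9 + 8 + 9 + 9 = 74.
Total exposure: 10 days.
Gamma(α, β) with Poisson data over total exposure Σt gives posterior Gamma(α+Σx, β+Σt) = Gamma(91, 12).
Predictive mean over a 6-day window = T·E[λ|data] = 6·91/12 = 91/2.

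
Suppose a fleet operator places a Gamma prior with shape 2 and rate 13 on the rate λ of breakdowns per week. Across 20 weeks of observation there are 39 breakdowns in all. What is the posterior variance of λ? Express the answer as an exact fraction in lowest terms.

41/1089

Total count 39 over total exposure 20 weeks.
The Gamma prior is conjugate for the Poisson rate, so λ | data ~ Gamma(2+39, 13+20) = Gamma(41, 33).
Posterior variance = α'/β'² = 41/1089.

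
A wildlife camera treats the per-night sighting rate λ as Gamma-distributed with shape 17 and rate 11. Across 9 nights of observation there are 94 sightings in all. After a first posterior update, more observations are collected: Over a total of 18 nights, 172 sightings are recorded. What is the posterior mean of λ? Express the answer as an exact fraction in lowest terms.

283/38

Total count 94 over total exposure 9 nights.
After the first batch: Gamma(17 + 94, 11 + 9) = Gamma(111, 20).
Total count 172 over total exposure 18 nights.
After the second batch: Gamma(111 + 172, 20 + 18) = Gamma(283, 38).
Posterior mean = α'/β' = 283/38.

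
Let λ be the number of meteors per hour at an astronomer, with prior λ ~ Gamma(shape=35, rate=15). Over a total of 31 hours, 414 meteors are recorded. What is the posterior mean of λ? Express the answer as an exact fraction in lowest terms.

449/46

Total count 414 over total exposure 31 hours.
Posterior: α' = 35 + 414 = 449, β' = 15 + 31 = 46.
Posterior mean = α'/β' = 449/46.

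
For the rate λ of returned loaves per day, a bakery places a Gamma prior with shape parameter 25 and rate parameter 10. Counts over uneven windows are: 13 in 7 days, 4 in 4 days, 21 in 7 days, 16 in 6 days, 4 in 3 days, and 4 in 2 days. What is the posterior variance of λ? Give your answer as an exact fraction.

29/507

Total count: 13 + 4 + 21 + 16 + 4 + 4 = 62.
Total exposure: 7 + 4 + 7 + 6 + 3 + 2 = 29 days.
The Gamma prior is conjugate for the Poisson rate, so λ | data ~ Gamma(25+62, 10+29) = Gamma(87, 39).
Posterior variance = α'/β'² = 87/1521 = 29/507.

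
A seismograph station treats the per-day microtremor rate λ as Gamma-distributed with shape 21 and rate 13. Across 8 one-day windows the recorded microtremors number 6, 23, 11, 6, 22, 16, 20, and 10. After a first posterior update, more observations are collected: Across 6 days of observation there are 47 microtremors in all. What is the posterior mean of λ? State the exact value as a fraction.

182/27

Total count: 6 + 23 + 11 + 6 + 22 + 16 + 20 + 10 = 114.
Total exposure: 8 days.
After the first batch: Gamma(21 + 114, 13 + 8) = Gamma(135, 21).
Total count 47 over total exposure 6 days.
After the second batch: Gamma(135 + 47, 21 + 6) = Gamma(182, 27).
Posterior mean = α'/β' = 182/27.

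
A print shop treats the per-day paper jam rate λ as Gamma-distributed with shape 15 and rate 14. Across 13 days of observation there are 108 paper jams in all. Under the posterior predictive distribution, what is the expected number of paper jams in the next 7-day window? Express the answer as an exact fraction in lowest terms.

Total count 108 over total exposure 13 days.
Conjugate update: add total count to the shape and total exposure to the rate, giving Gamma(123, 27).
Predictive mean over a 7-day window = T·E[λ|data] = 7·123/27 = 287/9.

287/9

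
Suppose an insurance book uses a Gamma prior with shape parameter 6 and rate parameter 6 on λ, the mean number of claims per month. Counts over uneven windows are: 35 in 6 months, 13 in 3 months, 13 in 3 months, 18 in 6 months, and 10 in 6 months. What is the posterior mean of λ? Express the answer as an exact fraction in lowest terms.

19/6

Total count: 35 + 13 + 13 + 18 + 10 = 89.
Total exposure: 6 + 3 + 3 + 6 + 6 = 24 months.
Posterior: α' = 6 + 89 = 95, β' = 6 + 24 = 30.
Posterior mean = α'/β' = 95/30 = 19/6.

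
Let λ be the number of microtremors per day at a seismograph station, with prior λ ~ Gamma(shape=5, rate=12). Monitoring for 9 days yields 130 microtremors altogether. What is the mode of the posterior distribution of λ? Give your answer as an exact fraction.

134/21

Total count 130 over total exposure 9 days.
By Gamma–Poisson conjugacy, the posterior is Gamma(α + Σx, β + Σt) = Gamma(5 + 130, 12 + 9) = Gamma(135, 21).
Posterior mode = (α'−1)/β' = 134/21.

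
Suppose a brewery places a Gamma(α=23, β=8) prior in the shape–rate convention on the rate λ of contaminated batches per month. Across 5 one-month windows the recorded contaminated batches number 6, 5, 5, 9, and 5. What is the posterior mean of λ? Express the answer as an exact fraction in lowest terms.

Total count: 6 + 5 + 5 + 9 + 5 = 30.
Total exposure: 5 months.
Conjugate update: add total count to the shape and total exposure to the rate, giving Gamma(53, 13).
Posterior mean = α'/β' = 53/13.

53/13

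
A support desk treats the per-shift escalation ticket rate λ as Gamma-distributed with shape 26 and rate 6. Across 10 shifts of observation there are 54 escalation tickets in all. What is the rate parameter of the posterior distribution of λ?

Total count 54 over total exposure 10 shifts.
By Gamma–Poisson conjugacy, the posterior is Gamma(α + Σx, β + Σt) = Gamma(26 + 54, 6 + 10) = Gamma(80, 16).

16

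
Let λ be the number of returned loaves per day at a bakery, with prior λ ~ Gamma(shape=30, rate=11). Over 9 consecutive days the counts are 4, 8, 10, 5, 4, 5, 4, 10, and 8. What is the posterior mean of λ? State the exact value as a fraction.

Total count: 4 + 8 + 10 + 5 + 4 + 5 + 4 + 10 + 8 = 58.
Total exposure: 9 days.
By Gamma–Poisson conjugacy, the posterior is Gamma(α + Σx, β + Σt) = Gamma(30 + 58, 11 + 9) = Gamma(88, 20).
Posterior mean = α'/β' = 88/20 = 22/5.

22/5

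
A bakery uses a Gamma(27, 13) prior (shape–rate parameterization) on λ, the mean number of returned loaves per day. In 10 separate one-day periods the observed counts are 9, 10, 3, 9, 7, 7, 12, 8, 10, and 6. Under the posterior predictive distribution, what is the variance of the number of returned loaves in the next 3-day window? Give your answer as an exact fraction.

Total count: 9 + 10 + 3 + 9 + 7 + 7 + 12 + 8 + 10 + 6 = 81.
Total exposure: 10 days.
Conjugate update: add total count to the shape and total exposure to the rate, giving Gamma(108, 23).
The posterior predictive for a window of length T is Negative Binomial with variance T·α'·(β'+T)/β'² = 3·108·26/529 = 8424/529.

8424/529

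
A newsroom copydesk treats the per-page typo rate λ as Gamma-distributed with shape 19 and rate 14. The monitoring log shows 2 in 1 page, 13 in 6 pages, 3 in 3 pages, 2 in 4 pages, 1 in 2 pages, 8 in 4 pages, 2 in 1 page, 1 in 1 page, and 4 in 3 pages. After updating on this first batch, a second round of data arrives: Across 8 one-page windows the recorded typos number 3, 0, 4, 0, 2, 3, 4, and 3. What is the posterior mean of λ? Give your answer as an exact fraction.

74/47

Total count: 2 + 13 + 3 + 2 + 1 + 8 + 2 + 1 + 4 = 36.
Total exposure: 1 + 6 + 3 + 4 + 2 + 4 + 1 + 1 + 3 = 25 pages.
After the first batch: Gamma(19 + 36, 14 + 25) = Gamma(55, 39).
Total count: 3 + 0 + 4 + 0 + 2 + 3 + 4 + 3 = 19.
Total exposure: 8 pages.
After the second batch: Gamma(55 + 19, 39 + 8) = Gamma(74, 47).
Posterior mean = α'/β' = 74/47.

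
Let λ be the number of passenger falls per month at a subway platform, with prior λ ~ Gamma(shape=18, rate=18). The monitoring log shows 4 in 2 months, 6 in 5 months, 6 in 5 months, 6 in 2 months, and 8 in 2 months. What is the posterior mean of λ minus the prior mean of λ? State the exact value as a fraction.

Total count: 4 + 6 + 6 + 6 + 8 = 30.
Total exposure: 2 + 5 + 5 + 2 + 2 = 16 months.
Conjugate update: add total count to the shape and total exposure to the rate, giving Gamma(48, 34).
Posterior mean = 48/34 = 24/17; prior mean = 18/18 = 1. Difference = 24/17 − 1 = 7/17.

7/17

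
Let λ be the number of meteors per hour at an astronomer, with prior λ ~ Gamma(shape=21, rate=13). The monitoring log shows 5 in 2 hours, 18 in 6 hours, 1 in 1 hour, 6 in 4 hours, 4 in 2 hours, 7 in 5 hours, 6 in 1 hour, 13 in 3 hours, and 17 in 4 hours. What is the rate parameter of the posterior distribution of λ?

Total count: 5 + 18 + 1 + 6 + 4 + 7 + 6 + 13 + 17 = 77.
Total exposure: 2 + 6 + 1 + 4 + 2 + 5 + 1 + 3 + 4 = 28 hours.
Posterior: α' = 21 + 77 = 98, β' = 13 + 28 = 41.

41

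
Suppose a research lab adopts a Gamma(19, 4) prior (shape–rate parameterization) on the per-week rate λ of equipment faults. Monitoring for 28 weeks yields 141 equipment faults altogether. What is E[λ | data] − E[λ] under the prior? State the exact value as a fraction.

Total count 141 over total exposure 28 weeks.
The Gamma prior is conjugate for the Poisson rate, so λ | data ~ Gamma(19+141, 4+28) = Gamma(160, 32).
Posterior mean = 160/32 = 5; prior mean = 19/4 = 19/4. Difference = 5 − 19/4 = 1/4.

1/4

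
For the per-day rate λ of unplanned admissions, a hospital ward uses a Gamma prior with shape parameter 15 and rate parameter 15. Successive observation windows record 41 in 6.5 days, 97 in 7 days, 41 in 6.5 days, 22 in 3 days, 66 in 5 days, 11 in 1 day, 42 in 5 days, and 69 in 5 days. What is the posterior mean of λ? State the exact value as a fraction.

Total count: 41 + 97 + 41 + 22 + 66 + 11 + 42 + 69 = 389.
Total exposure: 6.5 + 7 + 6.5 + 3 + 5 + 1 + 5 + 5 = 39 days.
By Gamma–Poisson conjugacy, the posterior is Gamma(α + Σx, β + Σt) = Gamma(15 + 389, 15 + 39) = Gamma(404, 54).
Posterior mean = α'/β' = 404/54 = 202/27.

202/27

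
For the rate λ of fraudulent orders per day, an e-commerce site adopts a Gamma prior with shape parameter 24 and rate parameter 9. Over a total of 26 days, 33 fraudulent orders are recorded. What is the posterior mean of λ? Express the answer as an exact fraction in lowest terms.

Total count 33 over total exposure 26 days.
By Gamma–Poisson conjugacy, the posterior is Gamma(α + Σx, β + Σt) = Gamma(24 + 33, 9 + 26) = Gamma(57, 35).
Posterior mean = α'/β' = 57/35.

57/35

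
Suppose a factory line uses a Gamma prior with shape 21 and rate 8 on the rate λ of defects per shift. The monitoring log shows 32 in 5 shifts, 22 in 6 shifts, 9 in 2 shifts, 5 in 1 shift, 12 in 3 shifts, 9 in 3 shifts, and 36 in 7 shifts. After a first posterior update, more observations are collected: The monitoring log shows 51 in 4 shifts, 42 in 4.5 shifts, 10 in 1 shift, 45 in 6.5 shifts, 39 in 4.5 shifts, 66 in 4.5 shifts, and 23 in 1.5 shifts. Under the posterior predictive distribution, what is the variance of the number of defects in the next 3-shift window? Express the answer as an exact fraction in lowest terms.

Total count: 32 + 22 + 9 + 5 + 12 + 9 + 36 = 125.
Total exposure: 5 + 6 + 2 + 1 + 3 + 3 + 7 = 27 shifts.
After the first batch: Gamma(21 + 125, 8 + 27) = Gamma(146, 35).
Total count: 51 + 42 + 10 + 45 + 39 + 66 + 23 = 276.
Total exposure: 4 + 4.5 + 1 + 6.5 + 4.5 + 4.5 + 1.5 = 26.5 shifts.
After the second batch: Gamma(146 + 276, 35 + 26.5) = Gamma(422, 123/2).
The posterior predictive for a window of length T is Negative Binomial with variance T·α'·(β'+T)/β'² = 3·422·(129/2)/(15129/4) = 36292/1681.

36292/1681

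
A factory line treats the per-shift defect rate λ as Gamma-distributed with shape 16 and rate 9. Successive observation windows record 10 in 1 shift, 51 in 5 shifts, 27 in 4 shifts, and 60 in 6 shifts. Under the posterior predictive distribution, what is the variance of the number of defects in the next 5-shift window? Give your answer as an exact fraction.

Total count: 10 + 51 + 27 + 60 = 148.
Total exposure: 1 + 5 + 4 + 6 = 16 shifts.
Posterior: α' = 16 + 148 = 164, β' = 9 + 16 = 25.
The posterior predictive for a window of length T is Negative Binomial with variance T·α'·(β'+T)/β'² = 5·164·30/625 = 984/25.

984/25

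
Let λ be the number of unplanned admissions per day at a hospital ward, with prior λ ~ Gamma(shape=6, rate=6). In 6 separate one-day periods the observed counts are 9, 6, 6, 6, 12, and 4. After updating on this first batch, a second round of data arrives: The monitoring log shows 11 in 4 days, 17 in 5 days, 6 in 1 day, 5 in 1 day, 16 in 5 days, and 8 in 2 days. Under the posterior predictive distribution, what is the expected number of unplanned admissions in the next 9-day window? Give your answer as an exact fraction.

168/5

Total count: 9 + 6 + 6 + 6 + 12 + 4 = 43.
Total exposure: 6 days.
After the first batch: Gamma(6 + 43, 6 + 6) = Gamma(49, 12).
Total count: 11 + 17 + 6 + 5 + 16 + 8 = 63.
Total exposure: 4 + 5 + 1 + 1 + 5 + 2 = 18 days.
After the second batch: Gamma(49 + 63, 12 + 18) = Gamma(112, 30).
Predictive mean over a 9-day window = T·E[λ|data] = 9·112/30 = 168/5.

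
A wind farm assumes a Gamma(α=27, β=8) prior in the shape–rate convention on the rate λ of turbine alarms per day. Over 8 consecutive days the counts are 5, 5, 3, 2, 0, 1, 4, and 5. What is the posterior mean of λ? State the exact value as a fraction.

Total count: 5 + 5 + 3 + 2 + 0 + 1 + 4 + 5 = 25.
Total exposure: 8 days.
Posterior: α' = 27 + 25 = 52, β' = 8 + 8 = 16.
Posterior mean = α'/β' = 52/16 = 13/4.

13/4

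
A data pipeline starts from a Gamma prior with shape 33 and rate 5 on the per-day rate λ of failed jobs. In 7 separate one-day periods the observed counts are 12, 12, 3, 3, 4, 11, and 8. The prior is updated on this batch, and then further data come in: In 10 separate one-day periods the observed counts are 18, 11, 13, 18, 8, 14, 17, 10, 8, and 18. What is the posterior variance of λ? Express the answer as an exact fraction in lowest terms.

221/484

Total count: 12 + 12 + 3 + 3 + 4 + 11 + 8 = 53.
Total exposure: 7 days.
After the first batch: Gamma(33 + 53, 5 + 7) = Gamma(86, 12).
Total count: 18 + 11 + 13 + 18 + 8 + 14 + 17 + 10 + 8 + 18 = 135.
Total exposure: 10 days.
After the second batch: Gamma(86 + 135, 12 + 10) = Gamma(221, 22).
Posterior variance = α'/β'² = 221/484.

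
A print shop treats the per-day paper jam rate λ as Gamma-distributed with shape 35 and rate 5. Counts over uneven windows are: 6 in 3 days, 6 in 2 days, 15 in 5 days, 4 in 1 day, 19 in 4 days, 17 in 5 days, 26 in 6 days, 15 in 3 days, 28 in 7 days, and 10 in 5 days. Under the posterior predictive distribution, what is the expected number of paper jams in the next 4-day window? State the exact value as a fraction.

Total count: 6 + 6 + 15 + 4 + 19 + 17 + 26 + 15 + 28 + 10 = 146.
Total exposure: 3 + 2 + 5 + 1 + 4 + 5 + 6 + 3 + 7 + 5 = 41 days.
Gamma(α, β) with Poisson data over total exposure Σt gives posterior Gamma(α+Σx, β+Σt) = Gamma(181, 46).
Predictive mean over a 4-day window = T·E[λ|data] = 4·181/46 = 362/23.

362/23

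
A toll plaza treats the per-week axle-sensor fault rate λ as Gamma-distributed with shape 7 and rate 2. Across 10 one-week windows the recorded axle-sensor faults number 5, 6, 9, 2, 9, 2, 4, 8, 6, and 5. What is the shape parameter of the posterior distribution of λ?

63

Total count: 5 + 6 + 9 + 2 + 9 + 2 + 4 + 8 + 6 + 5 = 56.
Total exposure: 10 weeks.
The Gamma prior is conjugate for the Poisson rate, so λ | data ~ Gamma(7+56, 2+10) = Gamma(63, 12).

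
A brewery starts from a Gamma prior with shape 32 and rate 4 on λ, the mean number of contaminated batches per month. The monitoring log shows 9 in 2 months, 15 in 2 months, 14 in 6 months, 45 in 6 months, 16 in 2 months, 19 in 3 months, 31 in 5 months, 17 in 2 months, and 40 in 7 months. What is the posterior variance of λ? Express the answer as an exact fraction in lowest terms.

Total count: 9 + 15 + 14 + 45 + 16 + 19 + 31 + 17 + 40 = 206.
Total exposure: 2 + 2 + 6 + 6 + 2 + 3 + 5 + 2 + 7 = 35 months.
Posterior: α' = 32 + 206 = 238, β' = 4 + 35 = 39.
Posterior variance = α'/β'² = 238/1521.

238/1521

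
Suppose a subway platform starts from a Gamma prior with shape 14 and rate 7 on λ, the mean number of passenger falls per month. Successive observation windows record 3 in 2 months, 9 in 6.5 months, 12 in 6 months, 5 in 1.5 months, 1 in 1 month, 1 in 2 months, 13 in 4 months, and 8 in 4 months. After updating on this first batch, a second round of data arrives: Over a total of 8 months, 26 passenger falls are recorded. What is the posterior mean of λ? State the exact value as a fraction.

46/21

Total count: 3 + 9 + 12 + 5 + 1 + 1 + 13 + 8 = 52.
Total exposure: 2 + 6.5 + 6 + 1.5 + 1 + 2 + 4 + 4 = 27 months.
After the first batch: Gamma(14 + 52, 7 + 27) = Gamma(66, 34).
Total count 26 over total exposure 8 months.
After the second batch: Gamma(66 + 26, 34 + 8) = Gamma(92, 42).
Posterior mean = α'/β' = 92/42 = 46/21.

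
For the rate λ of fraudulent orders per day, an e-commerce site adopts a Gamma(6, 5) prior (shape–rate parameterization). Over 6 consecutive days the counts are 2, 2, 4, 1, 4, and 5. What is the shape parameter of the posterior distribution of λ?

Total count: 2 + 2 + 4 + 1 + 4 + 5 = 18.
Total exposure: 6 days.
Conjugate update: add total count to the shape and total exposure to the rate, giving Gamma(24, 11).

24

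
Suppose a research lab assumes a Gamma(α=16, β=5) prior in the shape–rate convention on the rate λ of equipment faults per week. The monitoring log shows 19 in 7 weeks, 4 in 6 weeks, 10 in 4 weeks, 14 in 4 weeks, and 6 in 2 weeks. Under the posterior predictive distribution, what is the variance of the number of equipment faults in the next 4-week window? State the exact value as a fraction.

552/49

Total count: 19 + 4 + 10 + 14 + 6 = 53.
Total exposure: 7 + 6 + 4 + 4 + 2 = 23 weeks.
Posterior: α' = 16 + 53 = 69, β' = 5 + 23 = 28.
The posterior predictive for a window of length T is Negative Binomial with variance T·α'·(β'+T)/β'² = 4·69·32/784 = 552/49.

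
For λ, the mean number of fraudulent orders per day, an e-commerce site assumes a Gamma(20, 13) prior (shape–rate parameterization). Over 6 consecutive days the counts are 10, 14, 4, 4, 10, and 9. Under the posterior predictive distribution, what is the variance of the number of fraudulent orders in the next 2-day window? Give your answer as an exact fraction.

Total count: 10 + 14 + 4 + 4 + 10 + 9 = 51.
Total exposure: 6 days.
Conjugate update: add total count to the shape and total exposure to the rate, giving Gamma(71, 19).
The posterior predictive for a window of length T is Negative Binomial with variance T·α'·(β'+T)/β'² = 2·71·21/361 = 2982/361.

2982/361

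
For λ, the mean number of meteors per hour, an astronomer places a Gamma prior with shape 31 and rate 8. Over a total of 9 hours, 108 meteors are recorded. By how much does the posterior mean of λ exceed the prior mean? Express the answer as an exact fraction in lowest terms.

585/136

Total count 108 over total exposure 9 hours.
Conjugate update: add total count to the shape and total exposure to the rate, giving Gamma(139, 17).
Posterior mean = 139/17 = 139/17; prior mean = 31/8 = 31/8. Difference = 139/17 − 31/8 = 585/136.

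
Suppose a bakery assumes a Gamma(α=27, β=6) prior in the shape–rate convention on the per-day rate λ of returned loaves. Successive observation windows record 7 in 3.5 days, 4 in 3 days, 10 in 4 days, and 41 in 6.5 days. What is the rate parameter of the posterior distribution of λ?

Total count: 7 + 4 + 10 + 41 = 62.
Total exposure: 3.5 + 3 + 4 + 6.5 = 17 days.
The Gamma prior is conjugate for the Poisson rate, so λ | data ~ Gamma(27+62, 6+17) = Gamma(89, 23).

23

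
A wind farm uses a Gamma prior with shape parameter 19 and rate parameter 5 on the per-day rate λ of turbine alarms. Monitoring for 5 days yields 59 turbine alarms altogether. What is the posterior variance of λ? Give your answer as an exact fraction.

Total count 59 over total exposure 5 days.
Posterior: α' = 19 + 59 = 78, β' = 5 + 5 = 10.
Posterior variance = α'/β'² = 78/100 = 39/50.

39/50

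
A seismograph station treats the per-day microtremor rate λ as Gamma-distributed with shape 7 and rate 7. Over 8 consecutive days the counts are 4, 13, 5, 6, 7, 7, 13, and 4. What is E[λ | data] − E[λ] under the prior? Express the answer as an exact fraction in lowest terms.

Total count: 4 + 13 + 5 + 6 + 7 + 7 + 13 + 4 = 59.
Total exposure: 8 days.
Posterior: α' = 7 + 59 = 66, β' = 7 + 8 = 15.
Posterior mean = 66/15 = 22/5; prior mean = 7/7 = 1. Difference = 22/5 − 1 = 17/5.

17/5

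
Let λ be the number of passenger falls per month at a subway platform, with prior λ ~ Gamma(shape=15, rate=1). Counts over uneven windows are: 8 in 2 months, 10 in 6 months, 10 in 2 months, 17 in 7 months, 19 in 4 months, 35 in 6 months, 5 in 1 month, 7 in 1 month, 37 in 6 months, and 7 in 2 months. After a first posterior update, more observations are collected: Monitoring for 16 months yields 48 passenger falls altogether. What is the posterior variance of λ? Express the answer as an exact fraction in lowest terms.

Total count: 8 + 10 + 10 + 17 + 19 + 35 + 5 + 7 + 37 + 7 = 155.
Total exposure: 2 + 6 + 2 + 7 + 4 + 6 + 1 + 1 + 6 + 2 = 37 months.
After the first batch: Gamma(15 + 155, 1 + 37) = Gamma(170, 38).
Total count 48 over total exposure 16 months.
After the second batch: Gamma(170 + 48, 38 + 16) = Gamma(218, 54).
Posterior variance = α'/β'² = 218/2916 = 109/1458.

109/1458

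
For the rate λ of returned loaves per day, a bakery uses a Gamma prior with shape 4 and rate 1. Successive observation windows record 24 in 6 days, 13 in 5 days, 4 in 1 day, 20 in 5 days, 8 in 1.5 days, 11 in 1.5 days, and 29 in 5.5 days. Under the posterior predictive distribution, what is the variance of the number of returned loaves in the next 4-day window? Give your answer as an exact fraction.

Total count: 24 + 13 + 4 + 20 + 8 + 11 + 29 = 109.
Total exposure: 6 + 5 + 1 + 5 + 1.5 + 1.5 + 5.5 = 25.5 days.
Gamma(α, β) with Poisson data over total exposure Σt gives posterior Gamma(α+Σx, β+Σt) = Gamma(113, 53/2).
The posterior predictive for a window of length T is Negative Binomial with variance T·α'·(β'+T)/β'² = 4·113·(61/2)/(2809/4) = 55144/2809.

55144/2809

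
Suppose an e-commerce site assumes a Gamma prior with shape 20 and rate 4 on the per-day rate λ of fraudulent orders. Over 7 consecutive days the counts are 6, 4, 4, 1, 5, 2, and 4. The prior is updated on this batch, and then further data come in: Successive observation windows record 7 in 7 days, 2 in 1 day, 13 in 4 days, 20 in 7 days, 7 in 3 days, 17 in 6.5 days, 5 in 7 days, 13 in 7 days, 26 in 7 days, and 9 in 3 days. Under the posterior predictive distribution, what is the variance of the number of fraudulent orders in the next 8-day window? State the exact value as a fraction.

Total count: 6 + 4 + 4 + 1 + 5 + 2 + 4 = 26.
Total exposure: 7 days.
After the first batch: Gamma(20 + 26, 4 + 7) = Gamma(46, 11).
Total count: 7 + 2 + 13 + 20 + 7 + 17 + 5 + 13 + 26 + 9 = 119.
Total exposure: 7 + 1 + 4 + 7 + 3 + 6.5 + 7 + 7 + 7 + 3 = 52.5 days.
After the second batch: Gamma(46 + 119, 11 + 52.5) = Gamma(165, 127/2).
The posterior predictive for a window of length T is Negative Binomial with variance T·α'·(β'+T)/β'² = 8·165·(143/2)/(16129/4) = 377520/16129.

377520/16129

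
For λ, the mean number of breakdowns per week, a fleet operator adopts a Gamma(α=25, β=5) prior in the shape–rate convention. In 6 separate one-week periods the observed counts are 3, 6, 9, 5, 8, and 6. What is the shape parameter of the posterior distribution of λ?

62

Total count: 3 + 6 + 9 + 5 + 8 + 6 = 37.
Total exposure: 6 weeks.
By Gamma–Poisson conjugacy, the posterior is Gamma(α + Σx, β + Σt) = Gamma(25 + 37, 5 + 6) = Gamma(62, 11).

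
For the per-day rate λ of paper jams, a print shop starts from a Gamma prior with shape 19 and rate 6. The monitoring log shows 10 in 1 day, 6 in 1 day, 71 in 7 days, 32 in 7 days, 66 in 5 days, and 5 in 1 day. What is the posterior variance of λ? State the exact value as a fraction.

Total count: 10 + 6 + 71 + 32 + 66 + 5 = 190.
Total exposure: 1 + 1 + 7 + 7 + 5 + 1 = 22 days.
Posterior: α' = 19 + 190 = 209, β' = 6 + 22 = 28.
Posterior variance = α'/β'² = 209/784.

209/784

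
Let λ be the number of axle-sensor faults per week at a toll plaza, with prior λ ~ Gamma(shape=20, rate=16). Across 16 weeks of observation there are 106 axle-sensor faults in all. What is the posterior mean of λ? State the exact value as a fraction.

Total count 106 over total exposure 16 weeks.
Gamma(α, β) with Poisson data over total exposure Σt gives posterior Gamma(α+Σx, β+Σt) = Gamma(126, 32).
Posterior mean = α'/β' = 126/32 = 63/16.

63/16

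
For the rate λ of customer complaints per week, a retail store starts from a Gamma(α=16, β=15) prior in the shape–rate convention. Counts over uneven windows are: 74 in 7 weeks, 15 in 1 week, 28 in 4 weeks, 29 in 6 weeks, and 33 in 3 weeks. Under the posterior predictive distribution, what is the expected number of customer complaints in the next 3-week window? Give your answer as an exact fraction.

Total count: 74 + 15 + 28 + 29 + 33 = 179.
Total exposure: 7 + 1 + 4 + 6 + 3 = 21 weeks.
Conjugate update: add total count to the shape and total exposure to the rate, giving Gamma(195, 36).
Predictive mean over a 3-week window = T·E[λ|data] = 3·195/36 = 65/4.

65/4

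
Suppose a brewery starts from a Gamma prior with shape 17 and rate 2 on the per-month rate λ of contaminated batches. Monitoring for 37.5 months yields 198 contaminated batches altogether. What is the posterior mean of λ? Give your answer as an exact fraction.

Total count 198 over total exposure 37.5 months.
Gamma(α, β) with Poisson data over total exposure Σt gives posterior Gamma(α+Σx, β+Σt) = Gamma(215, 79/2).
Posterior mean = α'/β' = 215/(79/2) = 430/79.

430/79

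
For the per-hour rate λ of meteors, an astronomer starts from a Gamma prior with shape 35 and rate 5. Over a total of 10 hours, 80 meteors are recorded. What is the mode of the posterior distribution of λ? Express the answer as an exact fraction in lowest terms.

38/5

Total count 80 over total exposure 10 hours.
Gamma(α, β) with Poisson data over total exposure Σt gives posterior Gamma(α+Σx, β+Σt) = Gamma(115, 15).
Posterior mode = (α'−1)/β' = 114/15 = 38/5.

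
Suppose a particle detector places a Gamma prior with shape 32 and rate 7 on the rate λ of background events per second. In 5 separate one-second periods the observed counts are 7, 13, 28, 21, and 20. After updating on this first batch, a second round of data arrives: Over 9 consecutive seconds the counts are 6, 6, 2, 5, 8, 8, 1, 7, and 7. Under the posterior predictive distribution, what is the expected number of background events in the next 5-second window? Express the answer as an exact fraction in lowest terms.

Total count: 7 + 13 + 28 + 21 + 20 = 89.
Total exposure: 5 seconds.
After the first batch: Gamma(32 + 89, 7 + 5) = Gamma(121, 12).
Total count: 6 + 6 + 2 + 5 + 8 + 8 + 1 + 7 + 7 = 50.
Total exposure: 9 seconds.
After the second batch: Gamma(121 + 50, 12 + 9) = Gamma(171, 21).
Predictive mean over a 5-second window = T·E[λ|data] = 5·171/21 = 285/7.

285/7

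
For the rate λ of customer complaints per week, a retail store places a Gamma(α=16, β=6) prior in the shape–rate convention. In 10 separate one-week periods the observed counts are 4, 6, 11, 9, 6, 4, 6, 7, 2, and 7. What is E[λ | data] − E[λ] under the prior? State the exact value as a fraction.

Total count: 4 + 6 + 11 + 9 + 6 + 4 + 6 + 7 + 2 + 7 = 62.
Total exposure: 10 weeks.
Conjugate update: add total count to the shape and total exposure to the rate, giving Gamma(78, 16).
Posterior mean = 78/16 = 39/8; prior mean = 16/6 = 8/3. Difference = 39/8 − 8/3 = 53/24.

53/24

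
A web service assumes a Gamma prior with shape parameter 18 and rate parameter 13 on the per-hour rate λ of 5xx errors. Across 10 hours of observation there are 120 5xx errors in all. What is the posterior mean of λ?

6

Total count 120 over total exposure 10 hours.
Gamma(α, β) with Poisson data over total exposure Σt gives posterior Gamma(α+Σx, β+Σt) = Gamma(138, 23).
Posterior mean = α'/β' = 138/23 = 6.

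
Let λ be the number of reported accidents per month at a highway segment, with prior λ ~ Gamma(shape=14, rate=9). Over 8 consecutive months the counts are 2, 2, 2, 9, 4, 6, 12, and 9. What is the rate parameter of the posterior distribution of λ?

Total count: 2 + 2 + 2 + 9 + 4 + 6 + 12 + 9 = 46.
Total exposure: 8 months.
Posterior: α' = 14 + 46 = 60, β' = 9 + 8 = 17.

17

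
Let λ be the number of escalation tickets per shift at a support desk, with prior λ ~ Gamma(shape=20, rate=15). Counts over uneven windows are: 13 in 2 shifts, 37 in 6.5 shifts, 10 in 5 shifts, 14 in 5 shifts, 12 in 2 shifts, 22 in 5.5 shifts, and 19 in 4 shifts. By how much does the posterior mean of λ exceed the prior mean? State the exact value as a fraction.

29/15

Total count: 13 + 37 + 10 + 14 + 12 + 22 + 19 = 127.
Total exposure: 2 + 6.5 + 5 + 5 + 2 + 5.5 + 4 = 30 shifts.
Posterior: α' = 20 + 127 = 147, β' = 15 + 30 = 45.
Posterior mean = 147/45 = 49/15; prior mean = 20/15 = 4/3. Difference = 49/15 − 4/3 = 29/15.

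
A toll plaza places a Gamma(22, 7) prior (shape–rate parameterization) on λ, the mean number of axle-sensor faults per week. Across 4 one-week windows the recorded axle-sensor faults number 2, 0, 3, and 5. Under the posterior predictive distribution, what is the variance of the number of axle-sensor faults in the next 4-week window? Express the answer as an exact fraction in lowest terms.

1920/121

Total count: 2 + 0 + 3 + 5 = 10.
Total exposure: 4 weeks.
The Gamma prior is conjugate for the Poisson rate, so λ | data ~ Gamma(22+10, 7+4) = Gamma(32, 11).
The posterior predictive for a window of length T is Negative Binomial with variance T·α'·(β'+T)/β'² = 4·32·15/121 = 1920/121.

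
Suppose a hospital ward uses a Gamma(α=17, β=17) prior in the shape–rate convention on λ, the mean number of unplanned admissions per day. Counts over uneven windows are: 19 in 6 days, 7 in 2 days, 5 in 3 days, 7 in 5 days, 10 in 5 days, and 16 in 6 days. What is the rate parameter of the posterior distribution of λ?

Total count: 19 + 7 + 5 + 7 + 10 + 16 = 64.
Total exposure: 6 + 2 + 3 + 5 + 5 + 6 = 27 days.
Conjugate update: add total count to the shape and total exposure to the rate, giving Gamma(81, 44).

44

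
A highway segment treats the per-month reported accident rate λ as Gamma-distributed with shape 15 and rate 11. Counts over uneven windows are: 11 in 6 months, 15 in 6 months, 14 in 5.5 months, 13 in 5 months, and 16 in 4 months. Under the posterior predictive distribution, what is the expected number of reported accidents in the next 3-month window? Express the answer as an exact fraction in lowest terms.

Total count: 11 + 15 + 14 + 13 + 16 = 69.
Total exposure: 6 + 6 + 5.5 + 5 + 4 = 26.5 months.
The Gamma prior is conjugate for the Poisson rate, so λ | data ~ Gamma(15+69, 11+26.5) = Gamma(84, 75/2).
Predictive mean over a 3-month window = T·E[λ|data] = 3·84/(75/2) = 168/25.

168/25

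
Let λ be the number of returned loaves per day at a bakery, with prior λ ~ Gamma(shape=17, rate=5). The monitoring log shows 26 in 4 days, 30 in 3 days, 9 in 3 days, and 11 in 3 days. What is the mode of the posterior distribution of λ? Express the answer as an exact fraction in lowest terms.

Total count: 26 + 30 + 9 + 11 = 76.
Total exposure: 4 + 3 + 3 + 3 = 13 days.
Gamma(α, β) with Poisson data over total exposure Σt gives posterior Gamma(α+Σx, β+Σt) = Gamma(93, 18).
Posterior mode = (α'−1)/β' = 92/18 = 46/9.

46/9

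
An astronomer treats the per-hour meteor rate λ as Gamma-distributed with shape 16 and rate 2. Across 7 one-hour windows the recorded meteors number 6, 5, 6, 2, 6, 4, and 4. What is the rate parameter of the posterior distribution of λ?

9

Total count: 6 + 5 + 6 + 2 + 6 + 4 + 4 = 33.
Total exposure: 7 hours.
Posterior: α' = 16 + 33 = 49, β' = 2 + 7 = 9.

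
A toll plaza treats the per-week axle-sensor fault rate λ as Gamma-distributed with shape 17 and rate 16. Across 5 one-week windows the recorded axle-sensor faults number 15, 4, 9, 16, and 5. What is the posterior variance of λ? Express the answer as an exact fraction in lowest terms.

22/147

Total count: 15 + 4 + 9 + 16 + 5 = 49.
Total exposure: 5 weeks.
Conjugate update: add total count to the shape and total exposure to the rate, giving Gamma(66, 21).
Posterior variance = α'/β'² = 66/441 = 22/147.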